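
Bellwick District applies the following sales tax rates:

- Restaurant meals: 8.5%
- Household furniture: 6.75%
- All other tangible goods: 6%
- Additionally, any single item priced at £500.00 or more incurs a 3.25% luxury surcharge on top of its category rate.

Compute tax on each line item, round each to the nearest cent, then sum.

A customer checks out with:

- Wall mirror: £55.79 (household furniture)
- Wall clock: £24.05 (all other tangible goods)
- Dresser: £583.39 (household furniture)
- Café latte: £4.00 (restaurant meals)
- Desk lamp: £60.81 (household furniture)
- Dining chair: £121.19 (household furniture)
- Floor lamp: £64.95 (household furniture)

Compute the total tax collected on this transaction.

Wall mirror £55.79: household furniture → 6.75% → £3.77
Wall clock £24.05: all other tangible goods → 6% → £1.44
Dresser £583.39: household furniture → 6.75% + 3.25% surcharge = 10% → £58.34
Café latte £4.00: restaurant meals → 8.5% → £0.34
Desk lamp £60.81: household furniture → 6.75% → £4.10
Dining chair £121.19: household furniture → 6.75% → £8.18
Floor lamp £64.95: household furniture → 6.75% → £4.38
Total tax = £3.77 + £1.44 + £58.34 + £0.34 + £4.10 + £8.18 + £4.38 = £80.55

£80.55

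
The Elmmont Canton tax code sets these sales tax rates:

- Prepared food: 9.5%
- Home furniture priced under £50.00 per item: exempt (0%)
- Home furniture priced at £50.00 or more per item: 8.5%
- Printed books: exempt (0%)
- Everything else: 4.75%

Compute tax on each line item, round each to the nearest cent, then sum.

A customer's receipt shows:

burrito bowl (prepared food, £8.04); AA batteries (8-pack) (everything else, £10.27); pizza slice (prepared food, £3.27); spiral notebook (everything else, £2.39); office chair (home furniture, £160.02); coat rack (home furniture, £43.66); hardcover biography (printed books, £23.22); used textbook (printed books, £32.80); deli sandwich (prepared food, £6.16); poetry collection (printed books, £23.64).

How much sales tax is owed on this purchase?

Burrito bowl £8.04: prepared food → 9.5% → £0.76
AA batteries (8-pack) £10.27: everything else → 4.75% → £0.49
Pizza slice £3.27: prepared food → 9.5% → £0.31
Spiral notebook £2.39: everything else → 4.75% → £0.11
Office chair £160.02: home furniture, £50.00 or more → 8.5% → £13.60
Coat rack £43.66: home furniture, under £50.00 → 0% → £0.00
Hardcover biography £23.22: printed books → 0% → £0.00
Used textbook £32.80: printed books → 0% → £0.00
Deli sandwich £6.16: prepared food → 9.5% → £0.59
Poetry collection £23.64: printed books → 0% → £0.00
Total tax = £0.76 + £0.49 + £0.31 + £0.11 + £13.60 + £0.59 = £15.86

£15.86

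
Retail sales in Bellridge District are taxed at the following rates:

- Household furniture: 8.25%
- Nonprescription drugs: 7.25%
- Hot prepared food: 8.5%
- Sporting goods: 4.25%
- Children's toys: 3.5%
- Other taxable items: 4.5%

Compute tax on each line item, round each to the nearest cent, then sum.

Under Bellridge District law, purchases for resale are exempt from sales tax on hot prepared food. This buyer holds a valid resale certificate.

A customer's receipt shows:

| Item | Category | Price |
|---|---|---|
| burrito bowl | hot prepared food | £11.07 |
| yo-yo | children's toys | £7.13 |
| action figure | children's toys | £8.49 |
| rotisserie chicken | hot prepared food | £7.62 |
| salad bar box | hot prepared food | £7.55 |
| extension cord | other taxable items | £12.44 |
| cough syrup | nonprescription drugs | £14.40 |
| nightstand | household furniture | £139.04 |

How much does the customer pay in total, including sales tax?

£221.36

Burrito bowl £11.07: hot prepared food, buyer-exempt → 0% → £0.00
Yo-yo £7.13: children's toys → 3.5% → £0.25
Action figure £8.49: children's toys → 3.5% → £0.30
Rotisserie chicken £7.62: hot prepared food, buyer-exempt → 0% → £0.00
Salad bar box £7.55: hot prepared food, buyer-exempt → 0% → £0.00
Extension cord £12.44: other taxable items → 4.5% → £0.56
Cough syrup £14.40: nonprescription drugs → 7.25% → £1.04
Nightstand £139.04: household furniture → 8.25% → £11.47
Subtotal = £207.74; tax = £13.62; total due = £221.36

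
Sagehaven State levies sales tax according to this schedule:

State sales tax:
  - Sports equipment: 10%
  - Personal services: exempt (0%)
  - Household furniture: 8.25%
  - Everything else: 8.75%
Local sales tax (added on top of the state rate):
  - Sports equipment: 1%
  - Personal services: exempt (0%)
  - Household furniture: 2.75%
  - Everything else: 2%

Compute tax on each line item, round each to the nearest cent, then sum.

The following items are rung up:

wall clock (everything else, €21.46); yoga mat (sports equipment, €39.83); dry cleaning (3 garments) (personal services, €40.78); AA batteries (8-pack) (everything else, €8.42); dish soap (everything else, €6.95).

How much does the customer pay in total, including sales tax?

Wall clock €21.46: everything else → 8.75% + 2% local = 10.75% → €2.31
Yoga mat €39.83: sports equipment → 10% + 1% local = 11% → €4.38
Dry cleaning (3 garments) €40.78: personal services → 0% + 0% local = 0% → €0.00
AA batteries (8-pack) €8.42: everything else → 8.75% + 2% local = 10.75% → €0.91
Dish soap €6.95: everything else → 8.75% + 2% local = 10.75% → €0.75
Subtotal = €117.44; tax = €8.35; total due = €125.79

€125.79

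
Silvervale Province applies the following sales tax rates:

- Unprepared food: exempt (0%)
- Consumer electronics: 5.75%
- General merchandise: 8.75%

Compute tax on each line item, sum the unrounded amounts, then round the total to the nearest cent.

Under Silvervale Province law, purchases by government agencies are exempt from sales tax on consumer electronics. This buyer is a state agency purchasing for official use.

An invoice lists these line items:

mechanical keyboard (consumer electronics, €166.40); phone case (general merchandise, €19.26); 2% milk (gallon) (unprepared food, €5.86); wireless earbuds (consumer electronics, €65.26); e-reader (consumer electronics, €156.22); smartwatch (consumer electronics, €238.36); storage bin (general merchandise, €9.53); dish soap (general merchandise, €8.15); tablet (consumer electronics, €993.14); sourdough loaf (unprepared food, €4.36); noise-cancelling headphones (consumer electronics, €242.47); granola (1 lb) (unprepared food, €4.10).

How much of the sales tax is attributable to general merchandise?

€3.23

Phone case €19.26: general merchandise → 8.75% → €1.68525
Storage bin €9.53: general merchandise → 8.75% → €0.833875
Dish soap €8.15: general merchandise → 8.75% → €0.713125
Tax on general merchandise: unrounded sum = €3.23225 → €3.23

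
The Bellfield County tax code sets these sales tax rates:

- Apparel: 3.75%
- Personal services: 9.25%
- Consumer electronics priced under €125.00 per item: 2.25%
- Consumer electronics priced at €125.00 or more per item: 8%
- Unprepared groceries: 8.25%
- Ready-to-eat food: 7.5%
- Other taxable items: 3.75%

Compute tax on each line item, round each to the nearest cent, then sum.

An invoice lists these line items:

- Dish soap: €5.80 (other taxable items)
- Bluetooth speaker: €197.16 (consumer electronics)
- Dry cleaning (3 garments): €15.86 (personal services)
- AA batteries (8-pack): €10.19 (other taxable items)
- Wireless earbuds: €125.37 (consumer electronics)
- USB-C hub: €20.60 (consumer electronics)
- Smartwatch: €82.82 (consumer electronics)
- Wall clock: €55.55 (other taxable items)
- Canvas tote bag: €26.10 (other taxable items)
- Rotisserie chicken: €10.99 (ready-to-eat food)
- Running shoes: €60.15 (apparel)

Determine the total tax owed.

€36.33

Dish soap €5.80: other taxable items → 3.75% → €0.22
Bluetooth speaker €197.16: consumer electronics, €125.00 or more → 8% → €15.77
Dry cleaning (3 garments) €15.86: personal services → 9.25% → €1.47
AA batteries (8-pack) €10.19: other taxable items → 3.75% → €0.38
Wireless earbuds €125.37: consumer electronics, €125.00 or more → 8% → €10.03
USB-C hub €20.60: consumer electronics, under €125.00 → 2.25% → €0.46
Smartwatch €82.82: consumer electronics, under €125.00 → 2.25% → €1.86
Wall clock €55.55: other taxable items → 3.75% → €2.08
Canvas tote bag €26.10: other taxable items → 3.75% → €0.98
Rotisserie chicken €10.99: ready-to-eat food → 7.5% → €0.82
Running shoes €60.15: apparel → 3.75% → €2.26
Total tax = €0.22 + €15.77 + €1.47 + €0.38 + €10.03 + €0.46 + €1.86 + €2.08 + €0.98 + €0.82 + €2.26 = €36.33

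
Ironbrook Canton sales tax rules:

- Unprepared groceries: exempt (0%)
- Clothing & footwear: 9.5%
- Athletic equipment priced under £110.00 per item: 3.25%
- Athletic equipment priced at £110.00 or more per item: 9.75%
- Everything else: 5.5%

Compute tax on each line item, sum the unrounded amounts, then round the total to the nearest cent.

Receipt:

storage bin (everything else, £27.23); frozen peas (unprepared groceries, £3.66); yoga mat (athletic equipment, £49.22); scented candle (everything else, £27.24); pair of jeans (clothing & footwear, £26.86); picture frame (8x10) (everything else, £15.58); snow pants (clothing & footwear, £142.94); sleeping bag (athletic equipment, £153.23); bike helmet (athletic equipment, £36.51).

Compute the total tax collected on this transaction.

Storage bin £27.23: everything else → 5.5% → £1.49765
Frozen peas £3.66: unprepared groceries → 0% → £0.00
Yoga mat £49.22: athletic equipment, under £110.00 → 3.25% → £1.59965
Scented candle £27.24: everything else → 5.5% → £1.4982
Pair of jeans £26.86: clothing & footwear → 9.5% → £2.5517
Picture frame (8x10) £15.58: everything else → 5.5% → £0.8569
Snow pants £142.94: clothing & footwear → 9.5% → £13.5793
Sleeping bag £153.23: athletic equipment, £110.00 or more → 9.75% → £14.939925
Bike helmet £36.51: athletic equipment, under £110.00 → 3.25% → £1.186575
Unrounded tax sum = £37.7099 → £37.71

£37.71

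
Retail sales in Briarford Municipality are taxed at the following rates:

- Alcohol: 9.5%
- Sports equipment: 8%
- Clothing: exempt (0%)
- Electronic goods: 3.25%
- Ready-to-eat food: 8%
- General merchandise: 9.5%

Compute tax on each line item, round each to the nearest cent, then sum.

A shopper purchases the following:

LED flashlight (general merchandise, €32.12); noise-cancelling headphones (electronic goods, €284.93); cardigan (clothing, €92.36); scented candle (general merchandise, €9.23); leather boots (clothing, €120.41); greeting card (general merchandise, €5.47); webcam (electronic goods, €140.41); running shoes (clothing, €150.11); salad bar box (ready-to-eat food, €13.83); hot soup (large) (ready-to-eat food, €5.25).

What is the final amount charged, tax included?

LED flashlight €32.12: general merchandise → 9.5% → €3.05
Noise-cancelling headphones €284.93: electronic goods → 3.25% → €9.26
Cardigan €92.36: clothing → 0% → €0.00
Scented candle €9.23: general merchandise → 9.5% → €0.88
Leather boots €120.41: clothing → 0% → €0.00
Greeting card €5.47: general merchandise → 9.5% → €0.52
Webcam €140.41: electronic goods → 3.25% → €4.56
Running shoes €150.11: clothing → 0% → €0.00
Salad bar box €13.83: ready-to-eat food → 8% → €1.11
Hot soup (large) €5.25: ready-to-eat food → 8% → €0.42
Subtotal = €854.12; tax = €19.80; total due = €873.92

€873.92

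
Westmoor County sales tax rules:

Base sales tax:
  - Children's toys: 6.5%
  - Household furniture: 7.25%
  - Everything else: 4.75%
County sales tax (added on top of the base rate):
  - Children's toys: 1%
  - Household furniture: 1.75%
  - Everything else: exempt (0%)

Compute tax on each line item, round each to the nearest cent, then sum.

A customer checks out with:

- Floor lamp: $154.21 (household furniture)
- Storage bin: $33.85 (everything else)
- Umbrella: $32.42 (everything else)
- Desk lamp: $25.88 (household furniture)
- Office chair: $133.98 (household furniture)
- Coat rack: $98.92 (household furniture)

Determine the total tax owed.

Floor lamp $154.21: household furniture → 7.25% + 1.75% county = 9% → $13.88
Storage bin $33.85: everything else → 4.75% + 0% county = 4.75% → $1.61
Umbrella $32.42: everything else → 4.75% + 0% county = 4.75% → $1.54
Desk lamp $25.88: household furniture → 7.25% + 1.75% county = 9% → $2.33
Office chair $133.98: household furniture → 7.25% + 1.75% county = 9% → $12.06
Coat rack $98.92: household furniture → 7.25% + 1.75% county = 9% → $8.90
Total tax = $13.88 + $1.61 + $1.54 + $2.33 + $12.06 + $8.90 = $40.32

$40.32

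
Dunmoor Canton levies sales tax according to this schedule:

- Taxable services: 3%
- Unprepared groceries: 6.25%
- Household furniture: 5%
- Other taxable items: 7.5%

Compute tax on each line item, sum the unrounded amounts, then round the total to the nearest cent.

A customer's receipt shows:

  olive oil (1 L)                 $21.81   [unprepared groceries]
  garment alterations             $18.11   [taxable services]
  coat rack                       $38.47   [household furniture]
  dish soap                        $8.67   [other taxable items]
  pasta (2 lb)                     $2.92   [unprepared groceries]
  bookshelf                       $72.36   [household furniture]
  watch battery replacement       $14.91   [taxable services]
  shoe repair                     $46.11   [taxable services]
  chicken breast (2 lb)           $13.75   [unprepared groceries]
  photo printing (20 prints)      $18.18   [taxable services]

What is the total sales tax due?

Olive oil (1 L) $21.81: unprepared groceries → 6.25% → $1.363125
Garment alterations $18.11: taxable services → 3% → $0.5433
Coat rack $38.47: household furniture → 5% → $1.9235
Dish soap $8.67: other taxable items → 7.5% → $0.65025
Pasta (2 lb) $2.92: unprepared groceries → 6.25% → $0.1825
Bookshelf $72.36: household furniture → 5% → $3.618
Watch battery replacement $14.91: taxable services → 3% → $0.4473
Shoe repair $46.11: taxable services → 3% → $1.3833
Chicken breast (2 lb) $13.75: unprepared groceries → 6.25% → $0.859375
Photo printing (20 prints) $18.18: taxable services → 3% → $0.5454
Unrounded tax sum = $11.51605 → $11.52

$11.52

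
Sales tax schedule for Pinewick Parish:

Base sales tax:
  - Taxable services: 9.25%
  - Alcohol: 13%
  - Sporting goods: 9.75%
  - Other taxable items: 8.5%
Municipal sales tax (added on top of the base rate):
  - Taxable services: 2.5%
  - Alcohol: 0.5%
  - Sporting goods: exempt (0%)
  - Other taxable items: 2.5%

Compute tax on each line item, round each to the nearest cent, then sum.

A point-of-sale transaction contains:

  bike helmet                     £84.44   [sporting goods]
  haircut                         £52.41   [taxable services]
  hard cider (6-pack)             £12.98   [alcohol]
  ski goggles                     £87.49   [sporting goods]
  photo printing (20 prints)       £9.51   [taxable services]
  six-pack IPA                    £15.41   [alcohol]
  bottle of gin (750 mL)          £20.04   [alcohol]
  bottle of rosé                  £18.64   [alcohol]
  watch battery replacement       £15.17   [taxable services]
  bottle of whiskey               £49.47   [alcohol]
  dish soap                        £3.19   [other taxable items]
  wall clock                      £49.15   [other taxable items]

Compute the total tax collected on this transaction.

Bike helmet £84.44: sporting goods → 9.75% + 0% municipal = 9.75% → £8.23
Haircut £52.41: taxable services → 9.25% + 2.5% municipal = 11.75% → £6.16
Hard cider (6-pack) £12.98: alcohol → 13% + 0.5% municipal = 13.5% → £1.75
Ski goggles £87.49: sporting goods → 9.75% + 0% municipal = 9.75% → £8.53
Photo printing (20 prints) £9.51: taxable services → 9.25% + 2.5% municipal = 11.75% → £1.12
Six-pack IPA £15.41: alcohol → 13% + 0.5% municipal = 13.5% → £2.08
Bottle of gin (750 mL) £20.04: alcohol → 13% + 0.5% municipal = 13.5% → £2.71
Bottle of rosé £18.64: alcohol → 13% + 0.5% municipal = 13.5% → £2.52
Watch battery replacement £15.17: taxable services → 9.25% + 2.5% municipal = 11.75% → £1.78
Bottle of whiskey £49.47: alcohol → 13% + 0.5% municipal = 13.5% → £6.68
Dish soap £3.19: other taxable items → 8.5% + 2.5% municipal = 11% → £0.35
Wall clock £49.15: other taxable items → 8.5% + 2.5% municipal = 11% → £5.41
Total tax = £8.23 + £6.16 + £1.75 + £8.53 + £1.12 + £2.08 + £2.71 + £2.52 + £1.78 + £6.68 + £0.35 + £5.41 = £47.32

£47.32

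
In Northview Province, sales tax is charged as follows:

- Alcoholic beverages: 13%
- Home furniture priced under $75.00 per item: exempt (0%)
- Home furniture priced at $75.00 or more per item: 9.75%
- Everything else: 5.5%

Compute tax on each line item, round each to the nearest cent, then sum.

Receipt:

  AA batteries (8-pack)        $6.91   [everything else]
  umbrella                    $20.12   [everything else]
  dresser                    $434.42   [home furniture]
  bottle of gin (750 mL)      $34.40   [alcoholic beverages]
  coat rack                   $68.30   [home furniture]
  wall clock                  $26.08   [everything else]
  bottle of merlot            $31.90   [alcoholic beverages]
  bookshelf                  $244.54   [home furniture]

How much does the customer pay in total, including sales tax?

AA batteries (8-pack) $6.91: everything else → 5.5% → $0.38
Umbrella $20.12: everything else → 5.5% → $1.11
Dresser $434.42: home furniture, $75.00 or more → 9.75% → $42.36
Bottle of gin (750 mL) $34.40: alcoholic beverages → 13% → $4.47
Coat rack $68.30: home furniture, under $75.00 → 0% → $0.00
Wall clock $26.08: everything else → 5.5% → $1.43
Bottle of merlot $31.90: alcoholic beverages → 13% → $4.15
Bookshelf $244.54: home furniture, $75.00 or more → 9.75% → $23.84
Subtotal = $866.67; tax = $77.74; total due = $944.41

$944.41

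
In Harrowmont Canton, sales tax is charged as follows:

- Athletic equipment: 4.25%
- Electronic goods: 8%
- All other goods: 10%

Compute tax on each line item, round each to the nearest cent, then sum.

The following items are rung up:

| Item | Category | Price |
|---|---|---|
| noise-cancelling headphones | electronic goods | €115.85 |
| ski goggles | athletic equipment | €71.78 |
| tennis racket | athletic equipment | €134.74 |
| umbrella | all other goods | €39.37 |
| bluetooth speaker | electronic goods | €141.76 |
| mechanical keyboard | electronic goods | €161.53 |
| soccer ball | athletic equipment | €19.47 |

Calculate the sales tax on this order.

Noise-cancelling headphones €115.85: electronic goods → 8% → €9.27
Ski goggles €71.78: athletic equipment → 4.25% → €3.05
Tennis racket €134.74: athletic equipment → 4.25% → €5.73
Umbrella €39.37: all other goods → 10% → €3.94
Bluetooth speaker €141.76: electronic goods → 8% → €11.34
Mechanical keyboard €161.53: electronic goods → 8% → €12.92
Soccer ball €19.47: athletic equipment → 4.25% → €0.83
Total tax = €9.27 + €3.05 + €5.73 + €3.94 + €11.34 + €12.92 + €0.83 = €47.08

€47.08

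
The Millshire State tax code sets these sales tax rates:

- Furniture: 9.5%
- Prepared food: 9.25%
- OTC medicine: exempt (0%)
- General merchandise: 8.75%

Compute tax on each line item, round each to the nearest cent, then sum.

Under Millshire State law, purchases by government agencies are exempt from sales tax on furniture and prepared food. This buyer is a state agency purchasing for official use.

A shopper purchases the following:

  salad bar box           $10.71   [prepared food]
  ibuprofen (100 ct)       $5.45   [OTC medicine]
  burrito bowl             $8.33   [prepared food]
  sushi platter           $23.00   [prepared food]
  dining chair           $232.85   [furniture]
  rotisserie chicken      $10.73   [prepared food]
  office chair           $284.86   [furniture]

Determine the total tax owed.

Salad bar box $10.71: prepared food, buyer-exempt → 0% → $0.00
Ibuprofen (100 ct) $5.45: OTC medicine → 0% → $0.00
Burrito bowl $8.33: prepared food, buyer-exempt → 0% → $0.00
Sushi platter $23.00: prepared food, buyer-exempt → 0% → $0.00
Dining chair $232.85: furniture, buyer-exempt → 0% → $0.00
Rotisserie chicken $10.73: prepared food, buyer-exempt → 0% → $0.00
Office chair $284.86: furniture, buyer-exempt → 0% → $0.00
Total tax = $0.00

$0.00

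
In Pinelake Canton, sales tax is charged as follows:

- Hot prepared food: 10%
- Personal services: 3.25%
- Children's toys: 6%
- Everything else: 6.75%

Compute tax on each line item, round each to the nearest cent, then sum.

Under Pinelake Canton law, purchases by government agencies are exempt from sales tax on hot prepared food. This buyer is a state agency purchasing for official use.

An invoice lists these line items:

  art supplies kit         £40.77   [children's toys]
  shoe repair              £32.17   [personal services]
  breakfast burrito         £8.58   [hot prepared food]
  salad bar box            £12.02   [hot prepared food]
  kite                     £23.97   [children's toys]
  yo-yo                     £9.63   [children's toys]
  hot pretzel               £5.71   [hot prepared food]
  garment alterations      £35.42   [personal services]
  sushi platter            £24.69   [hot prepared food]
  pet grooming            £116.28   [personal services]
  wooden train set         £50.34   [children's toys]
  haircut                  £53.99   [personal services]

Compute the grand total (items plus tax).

Art supplies kit £40.77: children's toys → 6% → £2.45
Shoe repair £32.17: personal services → 3.25% → £1.05
Breakfast burrito £8.58: hot prepared food, buyer-exempt → 0% → £0.00
Salad bar box £12.02: hot prepared food, buyer-exempt → 0% → £0.00
Kite £23.97: children's toys → 6% → £1.44
Yo-yo £9.63: children's toys → 6% → £0.58
Hot pretzel £5.71: hot prepared food, buyer-exempt → 0% → £0.00
Garment alterations £35.42: personal services → 3.25% → £1.15
Sushi platter £24.69: hot prepared food, buyer-exempt → 0% → £0.00
Pet grooming £116.28: personal services → 3.25% → £3.78
Wooden train set £50.34: children's toys → 6% → £3.02
Haircut £53.99: personal services → 3.25% → £1.75
Subtotal = £413.57; tax = £15.22; total due = £428.79

£428.79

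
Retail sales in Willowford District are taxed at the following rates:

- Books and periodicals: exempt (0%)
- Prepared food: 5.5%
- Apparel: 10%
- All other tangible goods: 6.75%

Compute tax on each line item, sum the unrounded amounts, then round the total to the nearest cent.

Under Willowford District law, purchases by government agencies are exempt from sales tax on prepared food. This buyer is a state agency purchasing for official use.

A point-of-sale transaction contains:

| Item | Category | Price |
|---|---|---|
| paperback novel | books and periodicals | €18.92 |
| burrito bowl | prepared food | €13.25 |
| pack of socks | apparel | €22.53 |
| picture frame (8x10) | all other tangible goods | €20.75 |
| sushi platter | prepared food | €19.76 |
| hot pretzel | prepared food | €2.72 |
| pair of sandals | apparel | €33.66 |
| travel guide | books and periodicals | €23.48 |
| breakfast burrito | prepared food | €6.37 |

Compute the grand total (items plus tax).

Paperback novel €18.92: books and periodicals → 0% → €0.00
Burrito bowl €13.25: prepared food, buyer-exempt → 0% → €0.00
Pack of socks €22.53: apparel → 10% → €2.253
Picture frame (8x10) €20.75: all other tangible goods → 6.75% → €1.400625
Sushi platter €19.76: prepared food, buyer-exempt → 0% → €0.00
Hot pretzel €2.72: prepared food, buyer-exempt → 0% → €0.00
Pair of sandals €33.66: apparel → 10% → €3.366
Travel guide €23.48: books and periodicals → 0% → €0.00
Breakfast burrito €6.37: prepared food, buyer-exempt → 0% → €0.00
Subtotal = €161.44; unrounded tax = €7.019625 → €7.02; total due = €168.46

€168.46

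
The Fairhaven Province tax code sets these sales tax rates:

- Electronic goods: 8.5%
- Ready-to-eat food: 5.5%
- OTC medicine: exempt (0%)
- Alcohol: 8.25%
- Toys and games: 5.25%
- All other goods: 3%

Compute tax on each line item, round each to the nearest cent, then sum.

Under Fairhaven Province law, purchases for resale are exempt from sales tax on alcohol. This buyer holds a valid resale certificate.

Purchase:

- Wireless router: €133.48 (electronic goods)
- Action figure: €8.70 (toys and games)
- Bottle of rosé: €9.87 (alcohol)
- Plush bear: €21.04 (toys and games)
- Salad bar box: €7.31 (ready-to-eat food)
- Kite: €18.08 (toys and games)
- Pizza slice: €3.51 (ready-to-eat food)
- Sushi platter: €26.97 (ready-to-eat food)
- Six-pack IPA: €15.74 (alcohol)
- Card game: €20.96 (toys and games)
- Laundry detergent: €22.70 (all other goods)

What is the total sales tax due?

€17.71

Wireless router €133.48: electronic goods → 8.5% → €11.35
Action figure €8.70: toys and games → 5.25% → €0.46
Bottle of rosé €9.87: alcohol, buyer-exempt → 0% → €0.00
Plush bear €21.04: toys and games → 5.25% → €1.10
Salad bar box €7.31: ready-to-eat food → 5.5% → €0.40
Kite €18.08: toys and games → 5.25% → €0.95
Pizza slice €3.51: ready-to-eat food → 5.5% → €0.19
Sushi platter €26.97: ready-to-eat food → 5.5% → €1.48
Six-pack IPA €15.74: alcohol, buyer-exempt → 0% → €0.00
Card game €20.96: toys and games → 5.25% → €1.10
Laundry detergent €22.70: all other goods → 3% → €0.68
Total tax = €11.35 + €0.46 + €1.10 + €0.40 + €0.95 + €0.19 + €1.48 + €1.10 + €0.68 = €17.71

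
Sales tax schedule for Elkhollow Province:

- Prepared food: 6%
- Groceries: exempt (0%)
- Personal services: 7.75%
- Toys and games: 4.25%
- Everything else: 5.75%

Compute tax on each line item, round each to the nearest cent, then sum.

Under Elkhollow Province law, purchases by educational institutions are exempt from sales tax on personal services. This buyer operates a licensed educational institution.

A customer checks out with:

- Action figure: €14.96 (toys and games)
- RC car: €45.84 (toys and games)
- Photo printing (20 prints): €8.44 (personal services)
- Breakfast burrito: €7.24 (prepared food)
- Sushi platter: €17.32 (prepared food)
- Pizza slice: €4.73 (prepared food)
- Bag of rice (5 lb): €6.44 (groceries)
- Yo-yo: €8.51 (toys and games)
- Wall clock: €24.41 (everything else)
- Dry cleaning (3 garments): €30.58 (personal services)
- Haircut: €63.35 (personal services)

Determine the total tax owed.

Action figure €14.96: toys and games → 4.25% → €0.64
RC car €45.84: toys and games → 4.25% → €1.95
Photo printing (20 prints) €8.44: personal services, buyer-exempt → 0% → €0.00
Breakfast burrito €7.24: prepared food → 6% → €0.43
Sushi platter €17.32: prepared food → 6% → €1.04
Pizza slice €4.73: prepared food → 6% → €0.28
Bag of rice (5 lb) €6.44: groceries → 0% → €0.00
Yo-yo €8.51: toys and games → 4.25% → €0.36
Wall clock €24.41: everything else → 5.75% → €1.40
Dry cleaning (3 garments) €30.58: personal services, buyer-exempt → 0% → €0.00
Haircut €63.35: personal services, buyer-exempt → 0% → €0.00
Total tax = €0.64 + €1.95 + €0.43 + €1.04 + €0.28 + €0.36 + €1.40 = €6.10

€6.10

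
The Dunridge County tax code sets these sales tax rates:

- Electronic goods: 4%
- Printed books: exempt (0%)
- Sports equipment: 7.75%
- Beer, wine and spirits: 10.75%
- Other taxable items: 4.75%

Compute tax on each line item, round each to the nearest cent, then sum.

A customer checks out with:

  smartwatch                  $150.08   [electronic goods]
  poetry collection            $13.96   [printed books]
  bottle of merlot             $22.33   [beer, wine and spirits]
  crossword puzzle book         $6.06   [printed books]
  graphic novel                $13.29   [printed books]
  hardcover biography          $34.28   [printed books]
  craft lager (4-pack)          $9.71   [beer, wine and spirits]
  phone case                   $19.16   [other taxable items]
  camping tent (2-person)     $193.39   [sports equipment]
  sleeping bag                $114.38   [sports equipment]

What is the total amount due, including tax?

Smartwatch $150.08: electronic goods → 4% → $6.00
Poetry collection $13.96: printed books → 0% → $0.00
Bottle of merlot $22.33: beer, wine and spirits → 10.75% → $2.40
Crossword puzzle book $6.06: printed books → 0% → $0.00
Graphic novel $13.29: printed books → 0% → $0.00
Hardcover biography $34.28: printed books → 0% → $0.00
Craft lager (4-pack) $9.71: beer, wine and spirits → 10.75% → $1.04
Phone case $19.16: other taxable items → 4.75% → $0.91
Camping tent (2-person) $193.39: sports equipment → 7.75% → $14.99
Sleeping bag $114.38: sports equipment → 7.75% → $8.86
Subtotal = $576.64; tax = $34.20; total due = $610.84

$610.84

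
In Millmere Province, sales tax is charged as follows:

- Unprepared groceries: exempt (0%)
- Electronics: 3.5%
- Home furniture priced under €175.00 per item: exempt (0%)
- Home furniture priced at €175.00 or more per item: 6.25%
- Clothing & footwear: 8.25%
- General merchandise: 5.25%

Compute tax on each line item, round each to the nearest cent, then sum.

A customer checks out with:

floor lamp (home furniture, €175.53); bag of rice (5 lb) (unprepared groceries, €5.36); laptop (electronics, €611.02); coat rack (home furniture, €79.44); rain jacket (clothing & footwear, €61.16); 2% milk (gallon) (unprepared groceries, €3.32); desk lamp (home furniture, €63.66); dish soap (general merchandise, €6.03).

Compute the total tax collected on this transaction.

€37.73

Floor lamp €175.53: home furniture, €175.00 or more → 6.25% → €10.97
Bag of rice (5 lb) €5.36: unprepared groceries → 0% → €0.00
Laptop €611.02: electronics → 3.5% → €21.39
Coat rack €79.44: home furniture, under €175.00 → 0% → €0.00
Rain jacket €61.16: clothing & footwear → 8.25% → €5.05
2% milk (gallon) €3.32: unprepared groceries → 0% → €0.00
Desk lamp €63.66: home furniture, under €175.00 → 0% → €0.00
Dish soap €6.03: general merchandise → 5.25% → €0.32
Total tax = €10.97 + €21.39 + €5.05 + €0.32 = €37.73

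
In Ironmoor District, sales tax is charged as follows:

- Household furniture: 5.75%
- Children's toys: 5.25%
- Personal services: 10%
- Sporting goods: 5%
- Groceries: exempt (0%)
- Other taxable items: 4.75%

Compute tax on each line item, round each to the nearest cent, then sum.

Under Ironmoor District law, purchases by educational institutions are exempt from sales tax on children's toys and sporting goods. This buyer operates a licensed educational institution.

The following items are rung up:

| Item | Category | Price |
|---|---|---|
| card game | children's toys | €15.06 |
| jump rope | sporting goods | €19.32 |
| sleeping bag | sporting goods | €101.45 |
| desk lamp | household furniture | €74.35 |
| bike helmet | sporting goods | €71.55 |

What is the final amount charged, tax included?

Card game €15.06: children's toys, buyer-exempt → 0% → €0.00
Jump rope €19.32: sporting goods, buyer-exempt → 0% → €0.00
Sleeping bag €101.45: sporting goods, buyer-exempt → 0% → €0.00
Desk lamp €74.35: household furniture → 5.75% → €4.28
Bike helmet €71.55: sporting goods, buyer-exempt → 0% → €0.00
Subtotal = €281.73; tax = €4.28; total due = €286.01

€286.01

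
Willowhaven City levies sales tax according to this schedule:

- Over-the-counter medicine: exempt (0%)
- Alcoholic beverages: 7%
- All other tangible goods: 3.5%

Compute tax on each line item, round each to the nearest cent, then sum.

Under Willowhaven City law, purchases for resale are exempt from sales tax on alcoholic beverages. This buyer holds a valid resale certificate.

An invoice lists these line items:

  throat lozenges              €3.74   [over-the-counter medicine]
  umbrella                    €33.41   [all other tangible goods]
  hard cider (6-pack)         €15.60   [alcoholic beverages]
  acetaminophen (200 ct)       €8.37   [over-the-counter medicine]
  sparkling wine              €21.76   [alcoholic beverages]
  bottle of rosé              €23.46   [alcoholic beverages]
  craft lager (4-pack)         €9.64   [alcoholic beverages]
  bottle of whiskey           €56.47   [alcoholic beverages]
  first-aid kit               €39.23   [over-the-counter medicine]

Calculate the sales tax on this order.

€1.17

Throat lozenges €3.74: over-the-counter medicine → 0% → €0.00
Umbrella €33.41: all other tangible goods → 3.5% → €1.17
Hard cider (6-pack) €15.60: alcoholic beverages, buyer-exempt → 0% → €0.00
Acetaminophen (200 ct) €8.37: over-the-counter medicine → 0% → €0.00
Sparkling wine €21.76: alcoholic beverages, buyer-exempt → 0% → €0.00
Bottle of rosé €23.46: alcoholic beverages, buyer-exempt → 0% → €0.00
Craft lager (4-pack) €9.64: alcoholic beverages, buyer-exempt → 0% → €0.00
Bottle of whiskey €56.47: alcoholic beverages, buyer-exempt → 0% → €0.00
First-aid kit €39.23: over-the-counter medicine → 0% → €0.00
Total tax = €1.17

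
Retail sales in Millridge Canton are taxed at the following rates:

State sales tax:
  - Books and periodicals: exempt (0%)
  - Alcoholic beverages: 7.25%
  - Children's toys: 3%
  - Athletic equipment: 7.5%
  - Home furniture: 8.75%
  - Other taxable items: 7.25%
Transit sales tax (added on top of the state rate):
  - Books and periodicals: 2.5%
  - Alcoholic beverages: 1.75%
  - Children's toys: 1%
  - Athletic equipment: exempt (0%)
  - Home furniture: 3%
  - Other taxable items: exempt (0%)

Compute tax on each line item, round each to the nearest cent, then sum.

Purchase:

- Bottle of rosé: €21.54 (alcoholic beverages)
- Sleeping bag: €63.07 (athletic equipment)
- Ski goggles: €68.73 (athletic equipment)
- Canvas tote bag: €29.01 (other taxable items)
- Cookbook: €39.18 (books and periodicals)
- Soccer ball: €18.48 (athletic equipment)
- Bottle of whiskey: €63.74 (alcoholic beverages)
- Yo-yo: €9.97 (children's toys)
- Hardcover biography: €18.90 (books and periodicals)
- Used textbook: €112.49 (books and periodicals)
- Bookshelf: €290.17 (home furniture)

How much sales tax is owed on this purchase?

€59.80

Bottle of rosé €21.54: alcoholic beverages → 7.25% + 1.75% transit = 9% → €1.94
Sleeping bag €63.07: athletic equipment → 7.5% + 0% transit = 7.5% → €4.73
Ski goggles €68.73: athletic equipment → 7.5% + 0% transit = 7.5% → €5.15
Canvas tote bag €29.01: other taxable items → 7.25% + 0% transit = 7.25% → €2.10
Cookbook €39.18: books and periodicals → 0% + 2.5% transit = 2.5% → €0.98
Soccer ball €18.48: athletic equipment → 7.5% + 0% transit = 7.5% → €1.39
Bottle of whiskey €63.74: alcoholic beverages → 7.25% + 1.75% transit = 9% → €5.74
Yo-yo €9.97: children's toys → 3% + 1% transit = 4% → €0.40
Hardcover biography €18.90: books and periodicals → 0% + 2.5% transit = 2.5% → €0.47
Used textbook €112.49: books and periodicals → 0% + 2.5% transit = 2.5% → €2.81
Bookshelf €290.17: home furniture → 8.75% + 3% transit = 11.75% → €34.09
Total tax = €1.94 + €4.73 + €5.15 + €2.10 + €0.98 + €1.39 + €5.74 + €0.40 + €0.47 + €2.81 + €34.09 = €59.80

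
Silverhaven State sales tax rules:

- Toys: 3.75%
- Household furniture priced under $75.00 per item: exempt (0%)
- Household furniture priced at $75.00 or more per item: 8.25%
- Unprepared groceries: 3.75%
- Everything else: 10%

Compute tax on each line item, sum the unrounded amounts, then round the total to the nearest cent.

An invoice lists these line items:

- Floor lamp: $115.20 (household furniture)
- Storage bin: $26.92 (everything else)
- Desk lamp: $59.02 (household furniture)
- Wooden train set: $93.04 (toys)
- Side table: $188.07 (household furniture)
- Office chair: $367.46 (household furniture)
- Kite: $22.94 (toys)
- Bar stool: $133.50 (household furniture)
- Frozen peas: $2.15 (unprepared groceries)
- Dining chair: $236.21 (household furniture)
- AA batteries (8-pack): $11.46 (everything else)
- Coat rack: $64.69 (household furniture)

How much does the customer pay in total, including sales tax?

$1414.76

Floor lamp $115.20: household furniture, $75.00 or more → 8.25% → $9.504
Storage bin $26.92: everything else → 10% → $2.692
Desk lamp $59.02: household furniture, under $75.00 → 0% → $0.00
Wooden train set $93.04: toys → 3.75% → $3.489
Side table $188.07: household furniture, $75.00 or more → 8.25% → $15.515775
Office chair $367.46: household furniture, $75.00 or more → 8.25% → $30.31545
Kite $22.94: toys → 3.75% → $0.86025
Bar stool $133.50: household furniture, $75.00 or more → 8.25% → $11.01375
Frozen peas $2.15: unprepared groceries → 3.75% → $0.080625
Dining chair $236.21: household furniture, $75.00 or more → 8.25% → $19.487325
AA batteries (8-pack) $11.46: everything else → 10% → $1.146
Coat rack $64.69: household furniture, under $75.00 → 0% → $0.00
Subtotal = $1320.66; unrounded tax = $94.104175 → $94.10; total due = $1414.76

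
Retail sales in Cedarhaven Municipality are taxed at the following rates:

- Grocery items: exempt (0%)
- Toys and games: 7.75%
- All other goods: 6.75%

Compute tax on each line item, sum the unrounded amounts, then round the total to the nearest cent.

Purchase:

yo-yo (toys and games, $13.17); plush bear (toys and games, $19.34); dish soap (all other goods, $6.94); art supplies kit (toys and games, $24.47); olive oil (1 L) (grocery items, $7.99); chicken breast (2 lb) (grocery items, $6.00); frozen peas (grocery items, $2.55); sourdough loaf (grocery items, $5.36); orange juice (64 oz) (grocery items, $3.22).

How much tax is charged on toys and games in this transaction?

$4.42

Yo-yo $13.17: toys and games → 7.75% → $1.020675
Plush bear $19.34: toys and games → 7.75% → $1.49885
Art supplies kit $24.47: toys and games → 7.75% → $1.896425
Tax on toys and games: unrounded sum = $4.41595 → $4.42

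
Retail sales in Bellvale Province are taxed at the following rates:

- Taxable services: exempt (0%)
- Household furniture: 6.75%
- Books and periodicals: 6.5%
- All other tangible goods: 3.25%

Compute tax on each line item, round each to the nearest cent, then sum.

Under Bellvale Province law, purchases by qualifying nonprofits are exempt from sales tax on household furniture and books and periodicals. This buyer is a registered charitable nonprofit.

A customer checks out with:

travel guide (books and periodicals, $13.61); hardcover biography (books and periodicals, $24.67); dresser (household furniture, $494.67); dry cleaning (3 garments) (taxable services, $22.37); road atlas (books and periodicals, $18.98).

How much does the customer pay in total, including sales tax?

$574.30

Travel guide $13.61: books and periodicals, buyer-exempt → 0% → $0.00
Hardcover biography $24.67: books and periodicals, buyer-exempt → 0% → $0.00
Dresser $494.67: household furniture, buyer-exempt → 0% → $0.00
Dry cleaning (3 garments) $22.37: taxable services → 0% → $0.00
Road atlas $18.98: books and periodicals, buyer-exempt → 0% → $0.00
Subtotal = $574.30; tax = $0.00; total due = $574.30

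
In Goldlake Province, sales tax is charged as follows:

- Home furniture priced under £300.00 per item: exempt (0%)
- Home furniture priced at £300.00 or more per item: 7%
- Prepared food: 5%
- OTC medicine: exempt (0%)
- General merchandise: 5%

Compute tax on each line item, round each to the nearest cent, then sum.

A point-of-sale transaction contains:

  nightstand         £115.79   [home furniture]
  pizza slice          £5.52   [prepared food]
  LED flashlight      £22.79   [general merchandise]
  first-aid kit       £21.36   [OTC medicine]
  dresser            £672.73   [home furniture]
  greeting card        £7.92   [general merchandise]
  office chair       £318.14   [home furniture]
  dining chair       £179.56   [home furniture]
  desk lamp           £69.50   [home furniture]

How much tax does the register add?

£71.18

Nightstand £115.79: home furniture, under £300.00 → 0% → £0.00
Pizza slice £5.52: prepared food → 5% → £0.28
LED flashlight £22.79: general merchandise → 5% → £1.14
First-aid kit £21.36: OTC medicine → 0% → £0.00
Dresser £672.73: home furniture, £300.00 or more → 7% → £47.09
Greeting card £7.92: general merchandise → 5% → £0.40
Office chair £318.14: home furniture, £300.00 or more → 7% → £22.27
Dining chair £179.56: home furniture, under £300.00 → 0% → £0.00
Desk lamp £69.50: home furniture, under £300.00 → 0% → £0.00
Total tax = £0.28 + £1.14 + £47.09 + £0.40 + £22.27 = £71.18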